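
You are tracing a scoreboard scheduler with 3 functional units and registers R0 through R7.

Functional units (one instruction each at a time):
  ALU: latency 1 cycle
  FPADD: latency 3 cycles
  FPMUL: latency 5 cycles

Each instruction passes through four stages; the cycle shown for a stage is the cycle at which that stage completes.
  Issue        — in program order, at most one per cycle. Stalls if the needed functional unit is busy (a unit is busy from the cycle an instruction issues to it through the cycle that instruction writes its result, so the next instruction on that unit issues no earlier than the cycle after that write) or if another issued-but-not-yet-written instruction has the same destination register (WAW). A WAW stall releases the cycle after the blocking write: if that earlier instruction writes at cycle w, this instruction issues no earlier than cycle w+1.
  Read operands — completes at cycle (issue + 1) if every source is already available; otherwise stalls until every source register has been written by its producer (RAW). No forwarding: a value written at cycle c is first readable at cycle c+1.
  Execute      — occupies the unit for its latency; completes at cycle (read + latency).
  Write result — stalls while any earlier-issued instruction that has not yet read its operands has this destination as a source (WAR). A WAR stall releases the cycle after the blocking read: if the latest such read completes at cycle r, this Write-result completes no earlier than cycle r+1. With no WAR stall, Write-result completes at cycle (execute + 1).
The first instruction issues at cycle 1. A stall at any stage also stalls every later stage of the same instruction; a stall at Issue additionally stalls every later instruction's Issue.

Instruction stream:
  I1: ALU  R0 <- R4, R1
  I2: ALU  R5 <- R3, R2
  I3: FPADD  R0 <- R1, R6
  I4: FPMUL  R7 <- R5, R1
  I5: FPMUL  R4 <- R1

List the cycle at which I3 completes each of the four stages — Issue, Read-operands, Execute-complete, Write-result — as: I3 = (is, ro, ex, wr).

1) issue 1, read 2, done 3, write 4
2) issue 5, read 6, done 7, write 8  <struct: ALU busy until I1 writes@4>
3) issue 6, read 7, done 10, write 11
4) issue 7, read 9, done 14, write 15  <RAW R5: wait I2 write@8>
5) issue 16, read 17, done 22, write 23  <struct: FPMUL busy until I4 writes@15>

I3 = (6, 7, 10, 11)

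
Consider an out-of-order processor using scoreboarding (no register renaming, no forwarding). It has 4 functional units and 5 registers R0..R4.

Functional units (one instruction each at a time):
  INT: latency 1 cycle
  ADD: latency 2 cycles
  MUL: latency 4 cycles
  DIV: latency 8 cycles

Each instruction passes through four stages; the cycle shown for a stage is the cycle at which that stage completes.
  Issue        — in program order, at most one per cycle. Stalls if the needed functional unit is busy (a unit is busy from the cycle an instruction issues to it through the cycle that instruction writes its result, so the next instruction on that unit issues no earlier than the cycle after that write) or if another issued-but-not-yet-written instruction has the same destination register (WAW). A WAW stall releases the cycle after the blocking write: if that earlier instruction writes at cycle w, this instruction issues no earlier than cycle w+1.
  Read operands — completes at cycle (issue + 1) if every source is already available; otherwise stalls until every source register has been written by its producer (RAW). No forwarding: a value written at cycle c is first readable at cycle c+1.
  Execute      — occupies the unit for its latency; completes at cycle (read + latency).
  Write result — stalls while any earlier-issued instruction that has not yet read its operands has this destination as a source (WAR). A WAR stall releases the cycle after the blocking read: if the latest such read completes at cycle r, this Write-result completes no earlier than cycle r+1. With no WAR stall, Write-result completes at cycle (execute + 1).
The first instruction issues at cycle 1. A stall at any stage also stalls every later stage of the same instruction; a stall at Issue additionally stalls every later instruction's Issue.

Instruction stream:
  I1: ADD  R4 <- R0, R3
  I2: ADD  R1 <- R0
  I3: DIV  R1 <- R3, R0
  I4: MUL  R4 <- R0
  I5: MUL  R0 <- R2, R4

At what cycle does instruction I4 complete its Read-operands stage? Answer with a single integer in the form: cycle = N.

cycle = 13

I1: IS=1 RO=2 EX=4 WR=5
I2: IS=6 RO=7 EX=9 WR=10  [struct: ADD busy until I1 writes@5]
I3: IS=11 RO=12 EX=20 WR=21  [WAW R1: wait I2 write@10]
I4: IS=12 RO=13 EX=17 WR=18
I5: IS=19 RO=20 EX=24 WR=25  [struct: MUL busy until I4 writes@18]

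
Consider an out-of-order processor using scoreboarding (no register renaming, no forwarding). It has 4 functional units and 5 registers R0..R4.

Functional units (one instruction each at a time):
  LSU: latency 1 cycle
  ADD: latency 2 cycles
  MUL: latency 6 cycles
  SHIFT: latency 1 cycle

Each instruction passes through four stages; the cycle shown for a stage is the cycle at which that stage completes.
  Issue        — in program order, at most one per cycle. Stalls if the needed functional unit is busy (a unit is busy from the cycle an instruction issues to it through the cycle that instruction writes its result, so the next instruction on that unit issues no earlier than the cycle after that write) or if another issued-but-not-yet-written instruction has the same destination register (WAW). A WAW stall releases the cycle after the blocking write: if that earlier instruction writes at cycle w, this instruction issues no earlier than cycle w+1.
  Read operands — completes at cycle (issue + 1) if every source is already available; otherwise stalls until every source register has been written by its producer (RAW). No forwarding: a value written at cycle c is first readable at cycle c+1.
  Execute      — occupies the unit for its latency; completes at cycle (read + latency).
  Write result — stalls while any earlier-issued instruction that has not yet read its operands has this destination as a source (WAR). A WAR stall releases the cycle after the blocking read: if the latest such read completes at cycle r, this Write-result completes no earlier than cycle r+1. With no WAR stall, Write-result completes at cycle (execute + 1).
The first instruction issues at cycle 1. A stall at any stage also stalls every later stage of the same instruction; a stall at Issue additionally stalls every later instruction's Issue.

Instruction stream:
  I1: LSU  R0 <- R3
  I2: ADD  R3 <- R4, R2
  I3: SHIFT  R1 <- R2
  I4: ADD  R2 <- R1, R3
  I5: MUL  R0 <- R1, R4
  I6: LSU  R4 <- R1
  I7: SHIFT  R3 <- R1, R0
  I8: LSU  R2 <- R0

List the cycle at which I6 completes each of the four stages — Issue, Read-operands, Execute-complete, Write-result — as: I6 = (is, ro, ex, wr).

I6 = (9, 10, 11, 12)

t=1  I1→LSU
t=2  I1 RO, I2→ADD
t=3  I1 EX, I2 RO, I3→SHIFT
t=4  I1 WR R0, I3 RO
t=5  I2 EX, I3 EX
t=6  I2 WR R3, I3 WR R1
t=7  I4→ADD
t=8  I4 RO, I5→MUL
t=9  I5 RO, I6→LSU
t=10  I4 EX, I6 RO, I7→SHIFT
t=11  I4 WR R2, I6 EX
t=12  I6 WR R4
t=13  I8→LSU
t=15  I5 EX
t=16  I5 WR R0
t=17  I7 RO, I8 RO
t=18  I7 EX, I8 EX
t=19  I7 WR R3, I8 WR R2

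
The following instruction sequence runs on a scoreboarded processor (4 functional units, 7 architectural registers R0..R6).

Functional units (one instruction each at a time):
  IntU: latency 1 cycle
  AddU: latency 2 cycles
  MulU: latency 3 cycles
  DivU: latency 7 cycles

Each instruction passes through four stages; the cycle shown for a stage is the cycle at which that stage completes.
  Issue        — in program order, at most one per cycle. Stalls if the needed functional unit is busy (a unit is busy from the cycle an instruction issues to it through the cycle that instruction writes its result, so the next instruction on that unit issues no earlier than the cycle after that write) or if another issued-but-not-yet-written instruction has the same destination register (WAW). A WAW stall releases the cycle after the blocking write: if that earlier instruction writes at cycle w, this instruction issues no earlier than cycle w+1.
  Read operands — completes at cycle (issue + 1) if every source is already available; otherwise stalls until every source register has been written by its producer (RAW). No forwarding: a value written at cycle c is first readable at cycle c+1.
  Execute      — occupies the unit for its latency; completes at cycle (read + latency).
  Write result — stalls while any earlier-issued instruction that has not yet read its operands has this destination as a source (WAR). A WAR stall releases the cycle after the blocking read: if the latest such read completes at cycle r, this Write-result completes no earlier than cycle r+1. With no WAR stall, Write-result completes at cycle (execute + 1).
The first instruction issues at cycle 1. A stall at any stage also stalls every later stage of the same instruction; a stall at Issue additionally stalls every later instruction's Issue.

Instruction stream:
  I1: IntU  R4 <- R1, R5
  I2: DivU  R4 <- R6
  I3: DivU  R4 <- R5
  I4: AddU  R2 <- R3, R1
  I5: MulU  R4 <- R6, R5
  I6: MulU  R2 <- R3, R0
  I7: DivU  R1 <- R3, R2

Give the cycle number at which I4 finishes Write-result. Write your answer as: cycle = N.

I1 -> (1, 2, 3, 4)
I2 -> (5, 6, 13, 14)  // WAW R4: wait I1 write@4
I3 -> (15, 16, 23, 24)  // struct: DivU busy until I2 writes@14
I4 -> (16, 17, 19, 20)
I5 -> (25, 26, 29, 30)  // WAW R4: wait I3 write@24
I6 -> (31, 32, 35, 36)  // struct: MulU busy until I5 writes@30
I7 -> (32, 37, 44, 45)  // RAW R2: wait I6 write@36

cycle = 20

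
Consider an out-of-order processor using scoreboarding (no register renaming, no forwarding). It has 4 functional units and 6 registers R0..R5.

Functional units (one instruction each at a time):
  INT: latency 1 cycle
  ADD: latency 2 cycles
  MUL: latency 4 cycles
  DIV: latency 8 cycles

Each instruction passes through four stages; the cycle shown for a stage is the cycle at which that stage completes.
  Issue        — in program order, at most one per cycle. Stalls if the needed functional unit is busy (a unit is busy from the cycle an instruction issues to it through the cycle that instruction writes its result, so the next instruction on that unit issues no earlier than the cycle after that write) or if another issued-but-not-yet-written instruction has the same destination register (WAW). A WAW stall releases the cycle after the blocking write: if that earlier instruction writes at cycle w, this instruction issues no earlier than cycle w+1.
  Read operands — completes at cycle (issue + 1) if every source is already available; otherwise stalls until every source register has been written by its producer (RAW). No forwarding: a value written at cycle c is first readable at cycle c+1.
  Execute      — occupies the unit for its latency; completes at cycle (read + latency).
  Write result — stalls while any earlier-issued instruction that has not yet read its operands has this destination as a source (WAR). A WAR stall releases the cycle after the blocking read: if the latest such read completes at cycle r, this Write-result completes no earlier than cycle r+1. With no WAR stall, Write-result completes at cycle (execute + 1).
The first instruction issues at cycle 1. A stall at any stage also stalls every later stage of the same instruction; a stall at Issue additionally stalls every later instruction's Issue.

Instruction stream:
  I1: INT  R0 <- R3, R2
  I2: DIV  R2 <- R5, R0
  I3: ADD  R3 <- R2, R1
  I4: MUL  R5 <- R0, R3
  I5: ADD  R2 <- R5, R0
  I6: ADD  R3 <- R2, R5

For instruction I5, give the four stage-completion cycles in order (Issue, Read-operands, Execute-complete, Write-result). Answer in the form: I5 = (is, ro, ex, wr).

I5 = (19, 25, 27, 28)

[1] issue I1 (INT)
[2] I1 read-ops; issue I2 (DIV)
[3] I1 finished on INT; issue I3 (ADD)
[4] I1→R0; issue I4 (MUL)
[5] I2 read-ops
[13] I2 finished on DIV
[14] I2→R2
[15] I3 read-ops
[17] I3 finished on ADD
[18] I3→R3
[19] I4 read-ops; issue I5 (ADD)
[23] I4 finished on MUL
[24] I4→R5
[25] I5 read-ops
[27] I5 finished on ADD
[28] I5→R2
[29] issue I6 (ADD)
[30] I6 read-ops
[32] I6 finished on ADD
[33] I6→R3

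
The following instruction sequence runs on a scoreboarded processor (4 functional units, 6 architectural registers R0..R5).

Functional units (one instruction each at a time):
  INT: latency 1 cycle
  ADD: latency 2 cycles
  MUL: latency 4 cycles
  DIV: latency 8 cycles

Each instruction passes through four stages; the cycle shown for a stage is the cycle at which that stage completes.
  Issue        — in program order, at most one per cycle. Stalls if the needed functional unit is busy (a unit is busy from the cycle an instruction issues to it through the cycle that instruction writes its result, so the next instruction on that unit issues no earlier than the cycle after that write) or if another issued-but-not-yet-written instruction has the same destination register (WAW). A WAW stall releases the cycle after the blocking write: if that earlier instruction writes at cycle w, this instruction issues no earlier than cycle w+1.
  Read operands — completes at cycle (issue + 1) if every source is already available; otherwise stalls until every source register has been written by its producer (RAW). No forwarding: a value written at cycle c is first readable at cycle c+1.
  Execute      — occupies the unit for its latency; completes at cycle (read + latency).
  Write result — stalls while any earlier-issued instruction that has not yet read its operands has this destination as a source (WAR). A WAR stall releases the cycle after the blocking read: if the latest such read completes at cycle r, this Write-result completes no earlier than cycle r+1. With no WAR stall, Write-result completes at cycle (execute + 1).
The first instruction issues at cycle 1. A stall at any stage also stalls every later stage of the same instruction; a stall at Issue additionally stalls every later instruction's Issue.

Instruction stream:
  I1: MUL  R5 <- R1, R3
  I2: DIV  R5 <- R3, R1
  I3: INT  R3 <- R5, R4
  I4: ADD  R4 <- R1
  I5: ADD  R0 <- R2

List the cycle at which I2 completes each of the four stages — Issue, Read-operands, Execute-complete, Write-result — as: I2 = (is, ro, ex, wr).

I2 = (8, 9, 17, 18)

[I1] 1/2/6/7
[I2] 8/9/17/18  (WAW R5: wait I1 write@7)
[I3] 9/19/20/21  (RAW R5: wait I2 write@18)
[I4] 10/11/13/20  (WAR R4: wait I3 read@19)
[I5] 21/22/24/25  (struct: ADD busy until I4 writes@20)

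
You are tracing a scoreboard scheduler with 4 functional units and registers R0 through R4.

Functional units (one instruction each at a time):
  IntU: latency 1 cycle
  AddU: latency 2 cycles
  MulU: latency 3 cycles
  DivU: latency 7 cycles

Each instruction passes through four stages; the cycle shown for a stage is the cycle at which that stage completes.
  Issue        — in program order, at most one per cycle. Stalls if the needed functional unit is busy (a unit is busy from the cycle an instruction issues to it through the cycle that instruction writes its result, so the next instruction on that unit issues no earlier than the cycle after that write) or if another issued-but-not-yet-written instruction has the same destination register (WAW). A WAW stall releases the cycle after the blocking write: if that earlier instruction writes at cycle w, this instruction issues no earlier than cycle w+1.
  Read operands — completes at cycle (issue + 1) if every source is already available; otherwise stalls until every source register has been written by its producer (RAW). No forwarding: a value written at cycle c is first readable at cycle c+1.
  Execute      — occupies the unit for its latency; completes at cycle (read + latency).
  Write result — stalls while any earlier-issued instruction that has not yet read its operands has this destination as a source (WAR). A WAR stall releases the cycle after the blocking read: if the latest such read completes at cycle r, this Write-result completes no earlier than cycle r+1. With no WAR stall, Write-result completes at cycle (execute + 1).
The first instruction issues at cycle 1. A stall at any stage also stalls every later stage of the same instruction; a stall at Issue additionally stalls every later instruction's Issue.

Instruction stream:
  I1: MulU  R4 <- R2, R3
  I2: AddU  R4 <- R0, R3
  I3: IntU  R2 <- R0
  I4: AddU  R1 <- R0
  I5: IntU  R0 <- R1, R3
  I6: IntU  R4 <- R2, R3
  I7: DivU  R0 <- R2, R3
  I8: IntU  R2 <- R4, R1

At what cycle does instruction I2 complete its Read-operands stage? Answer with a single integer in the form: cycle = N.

[1] I1→MulU
[2] I1 RO
[5] I1 EX
[6] I1 WR R4
[7] I2→AddU
[8] I2 RO; I3→IntU
[9] I3 RO
[10] I2 EX; I3 EX
[11] I2 WR R4; I3 WR R2
[12] I4→AddU
[13] I4 RO; I5→IntU
[15] I4 EX
[16] I4 WR R1
[17] I5 RO
[18] I5 EX
[19] I5 WR R0
[20] I6→IntU
[21] I6 RO; I7→DivU
[22] I6 EX; I7 RO
[23] I6 WR R4
[24] I8→IntU
[25] I8 RO
[26] I8 EX
[27] I8 WR R2
[29] I7 EX
[30] I7 WR R0

cycle = 8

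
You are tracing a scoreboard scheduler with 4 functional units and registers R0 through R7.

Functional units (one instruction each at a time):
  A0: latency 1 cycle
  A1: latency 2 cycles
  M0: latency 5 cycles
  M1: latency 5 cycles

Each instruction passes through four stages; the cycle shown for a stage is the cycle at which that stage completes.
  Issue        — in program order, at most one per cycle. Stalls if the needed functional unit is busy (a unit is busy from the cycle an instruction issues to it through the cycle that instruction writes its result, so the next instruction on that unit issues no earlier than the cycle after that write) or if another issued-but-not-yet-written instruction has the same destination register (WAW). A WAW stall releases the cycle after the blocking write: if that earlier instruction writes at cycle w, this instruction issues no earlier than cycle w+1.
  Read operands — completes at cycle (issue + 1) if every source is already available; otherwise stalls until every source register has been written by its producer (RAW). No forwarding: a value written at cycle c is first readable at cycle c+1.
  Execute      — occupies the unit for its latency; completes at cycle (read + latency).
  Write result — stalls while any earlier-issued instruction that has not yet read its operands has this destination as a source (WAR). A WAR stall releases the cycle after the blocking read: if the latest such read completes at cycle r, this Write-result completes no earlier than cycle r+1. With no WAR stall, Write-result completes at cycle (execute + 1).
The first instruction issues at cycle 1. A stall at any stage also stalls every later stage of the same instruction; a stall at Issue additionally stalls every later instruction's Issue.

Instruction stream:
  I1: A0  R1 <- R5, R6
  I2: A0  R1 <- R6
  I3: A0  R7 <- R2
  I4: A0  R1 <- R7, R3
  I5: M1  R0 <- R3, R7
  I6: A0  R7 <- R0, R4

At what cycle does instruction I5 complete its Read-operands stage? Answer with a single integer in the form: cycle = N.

1) issue 1, read 2, done 3, write 4
2) issue 5, read 6, done 7, write 8  <struct: A0 busy until I1 writes@4>
3) issue 9, read 10, done 11, write 12  <struct: A0 busy until I2 writes@8>
4) issue 13, read 14, done 15, write 16  <struct: A0 busy until I3 writes@12>
5) issue 14, read 15, done 20, write 21
6) issue 17, read 22, done 23, write 24  <struct: A0 busy until I4 writes@16 / RAW R0: wait I5 write@21>

cycle = 15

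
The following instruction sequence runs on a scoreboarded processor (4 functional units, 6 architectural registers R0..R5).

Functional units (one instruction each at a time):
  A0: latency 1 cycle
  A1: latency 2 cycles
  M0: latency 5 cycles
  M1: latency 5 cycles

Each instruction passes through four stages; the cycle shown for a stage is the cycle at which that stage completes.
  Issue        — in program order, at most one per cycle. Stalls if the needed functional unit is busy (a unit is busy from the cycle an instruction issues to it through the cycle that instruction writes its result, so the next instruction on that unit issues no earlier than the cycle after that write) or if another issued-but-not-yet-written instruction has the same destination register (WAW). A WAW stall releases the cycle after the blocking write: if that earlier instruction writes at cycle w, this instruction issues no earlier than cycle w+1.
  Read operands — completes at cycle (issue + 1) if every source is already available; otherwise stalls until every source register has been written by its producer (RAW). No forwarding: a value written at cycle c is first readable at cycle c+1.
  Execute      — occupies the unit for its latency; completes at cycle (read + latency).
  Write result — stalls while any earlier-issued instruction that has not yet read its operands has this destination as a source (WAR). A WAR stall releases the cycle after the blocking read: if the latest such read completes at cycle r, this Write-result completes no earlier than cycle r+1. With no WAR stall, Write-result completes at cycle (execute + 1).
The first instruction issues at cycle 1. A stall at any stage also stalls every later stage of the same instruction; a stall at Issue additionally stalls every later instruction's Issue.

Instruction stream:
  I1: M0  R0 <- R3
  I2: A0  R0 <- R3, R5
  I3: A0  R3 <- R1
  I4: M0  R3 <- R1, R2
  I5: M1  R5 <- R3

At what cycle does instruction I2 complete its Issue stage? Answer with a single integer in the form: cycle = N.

t=1  issue I1 (M0)
t=2  I1 read-ops
t=7  I1 finished on M0
t=8  I1→R0
t=9  issue I2 (A0)
t=10  I2 read-ops
t=11  I2 finished on A0
t=12  I2→R0
t=13  issue I3 (A0)
t=14  I3 read-ops
t=15  I3 finished on A0
t=16  I3→R3
t=17  issue I4 (M0)
t=18  I4 read-ops | issue I5 (M1)
t=23  I4 finished on M0
t=24  I4→R3
t=25  I5 read-ops
t=30  I5 finished on M1
t=31  I5→R5

cycle = 9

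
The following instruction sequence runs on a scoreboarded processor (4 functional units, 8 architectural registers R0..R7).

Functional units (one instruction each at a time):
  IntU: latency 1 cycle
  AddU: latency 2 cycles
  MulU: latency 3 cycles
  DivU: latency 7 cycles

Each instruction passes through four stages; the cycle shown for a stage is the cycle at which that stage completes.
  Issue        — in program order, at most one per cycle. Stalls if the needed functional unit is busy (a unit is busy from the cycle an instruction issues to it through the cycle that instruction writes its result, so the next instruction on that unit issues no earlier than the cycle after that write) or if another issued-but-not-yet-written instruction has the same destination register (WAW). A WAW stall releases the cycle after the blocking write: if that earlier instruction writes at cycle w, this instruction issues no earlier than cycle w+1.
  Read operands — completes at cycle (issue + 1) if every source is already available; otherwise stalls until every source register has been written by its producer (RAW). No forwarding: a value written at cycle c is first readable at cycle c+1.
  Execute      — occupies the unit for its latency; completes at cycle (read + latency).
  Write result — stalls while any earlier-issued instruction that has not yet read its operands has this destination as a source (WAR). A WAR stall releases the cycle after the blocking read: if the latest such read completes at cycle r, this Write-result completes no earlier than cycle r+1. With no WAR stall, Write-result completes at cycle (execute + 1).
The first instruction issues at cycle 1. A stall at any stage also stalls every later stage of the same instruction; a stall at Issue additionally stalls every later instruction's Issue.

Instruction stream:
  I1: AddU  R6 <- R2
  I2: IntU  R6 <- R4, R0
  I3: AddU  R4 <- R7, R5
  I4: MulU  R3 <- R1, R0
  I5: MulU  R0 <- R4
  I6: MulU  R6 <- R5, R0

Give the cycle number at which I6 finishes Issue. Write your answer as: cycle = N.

t=1  I1→AddU
t=2  I1 RO
t=4  I1 EX
t=5  I1 WR R6
t=6  I2→IntU
t=7  I2 RO; I3→AddU
t=8  I2 EX; I3 RO; I4→MulU
t=9  I2 WR R6; I4 RO
t=10  I3 EX
t=11  I3 WR R4
t=12  I4 EX
t=13  I4 WR R3
t=14  I5→MulU
t=15  I5 RO
t=18  I5 EX
t=19  I5 WR R0
t=20  I6→MulU
t=21  I6 RO
t=24  I6 EX
t=25  I6 WR R6

cycle = 20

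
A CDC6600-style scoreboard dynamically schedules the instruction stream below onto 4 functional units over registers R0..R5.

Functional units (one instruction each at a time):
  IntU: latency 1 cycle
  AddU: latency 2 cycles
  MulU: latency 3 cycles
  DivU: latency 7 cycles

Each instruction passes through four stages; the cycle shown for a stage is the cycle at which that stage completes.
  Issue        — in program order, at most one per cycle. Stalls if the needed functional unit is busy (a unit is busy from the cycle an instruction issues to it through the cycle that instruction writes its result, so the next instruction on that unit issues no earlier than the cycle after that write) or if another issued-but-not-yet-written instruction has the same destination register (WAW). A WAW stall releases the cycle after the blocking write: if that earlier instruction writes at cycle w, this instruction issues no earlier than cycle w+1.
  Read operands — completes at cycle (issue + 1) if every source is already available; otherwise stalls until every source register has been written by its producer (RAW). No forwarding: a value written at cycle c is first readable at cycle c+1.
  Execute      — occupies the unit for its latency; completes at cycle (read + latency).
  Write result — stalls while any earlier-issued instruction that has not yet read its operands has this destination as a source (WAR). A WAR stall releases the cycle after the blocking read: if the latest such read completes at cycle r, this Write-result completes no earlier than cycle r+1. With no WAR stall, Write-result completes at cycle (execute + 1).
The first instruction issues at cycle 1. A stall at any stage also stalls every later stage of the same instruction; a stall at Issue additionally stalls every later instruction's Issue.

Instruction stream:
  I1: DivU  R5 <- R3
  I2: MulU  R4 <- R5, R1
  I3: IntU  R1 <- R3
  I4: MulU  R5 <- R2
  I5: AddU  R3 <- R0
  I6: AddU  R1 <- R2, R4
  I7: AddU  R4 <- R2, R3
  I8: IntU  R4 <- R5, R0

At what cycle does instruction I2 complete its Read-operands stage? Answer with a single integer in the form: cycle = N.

I1: IS=1 RO=2 EX=9 WR=10
I2: IS=2 RO=11 EX=14 WR=15  [RAW R5: wait I1 write@10]
I3: IS=3 RO=4 EX=5 WR=12  [WAR R1: wait I2 read@11]
I4: IS=16 RO=17 EX=20 WR=21  [struct: MulU busy until I2 writes@15]
I5: IS=17 RO=18 EX=20 WR=21
I6: IS=22 RO=23 EX=25 WR=26  [struct: AddU busy until I5 writes@21]
I7: IS=27 RO=28 EX=30 WR=31  [struct: AddU busy until I6 writes@26]
I8: IS=32 RO=33 EX=34 WR=35  [WAW R4: wait I7 write@31]

cycle = 11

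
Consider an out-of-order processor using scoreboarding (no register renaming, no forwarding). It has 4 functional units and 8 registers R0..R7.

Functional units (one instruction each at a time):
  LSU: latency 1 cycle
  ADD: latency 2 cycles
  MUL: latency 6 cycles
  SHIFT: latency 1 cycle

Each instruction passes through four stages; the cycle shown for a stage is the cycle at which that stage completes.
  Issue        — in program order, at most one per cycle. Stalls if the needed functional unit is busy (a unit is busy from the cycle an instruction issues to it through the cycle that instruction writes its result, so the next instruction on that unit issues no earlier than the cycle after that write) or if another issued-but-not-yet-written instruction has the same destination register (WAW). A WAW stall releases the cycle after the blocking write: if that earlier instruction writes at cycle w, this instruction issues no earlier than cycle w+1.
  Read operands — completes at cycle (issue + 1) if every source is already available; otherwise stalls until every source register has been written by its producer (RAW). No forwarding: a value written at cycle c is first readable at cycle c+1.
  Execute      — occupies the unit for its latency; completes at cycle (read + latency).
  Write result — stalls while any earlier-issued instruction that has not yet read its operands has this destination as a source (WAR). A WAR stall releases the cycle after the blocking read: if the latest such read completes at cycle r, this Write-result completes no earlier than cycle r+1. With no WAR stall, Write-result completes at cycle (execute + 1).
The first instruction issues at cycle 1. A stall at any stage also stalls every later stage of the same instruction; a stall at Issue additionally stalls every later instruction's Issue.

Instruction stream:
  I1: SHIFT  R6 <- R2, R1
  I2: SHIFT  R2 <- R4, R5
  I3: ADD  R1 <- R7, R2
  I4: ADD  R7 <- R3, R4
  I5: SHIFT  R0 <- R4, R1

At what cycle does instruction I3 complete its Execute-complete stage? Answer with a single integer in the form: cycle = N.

cycle = 11

I1 -> (1, 2, 3, 4)
I2 -> (5, 6, 7, 8)  // struct: SHIFT busy until I1 writes@4
I3 -> (6, 9, 11, 12)  // RAW R2: wait I2 write@8
I4 -> (13, 14, 16, 17)  // struct: ADD busy until I3 writes@12
I5 -> (14, 15, 16, 17)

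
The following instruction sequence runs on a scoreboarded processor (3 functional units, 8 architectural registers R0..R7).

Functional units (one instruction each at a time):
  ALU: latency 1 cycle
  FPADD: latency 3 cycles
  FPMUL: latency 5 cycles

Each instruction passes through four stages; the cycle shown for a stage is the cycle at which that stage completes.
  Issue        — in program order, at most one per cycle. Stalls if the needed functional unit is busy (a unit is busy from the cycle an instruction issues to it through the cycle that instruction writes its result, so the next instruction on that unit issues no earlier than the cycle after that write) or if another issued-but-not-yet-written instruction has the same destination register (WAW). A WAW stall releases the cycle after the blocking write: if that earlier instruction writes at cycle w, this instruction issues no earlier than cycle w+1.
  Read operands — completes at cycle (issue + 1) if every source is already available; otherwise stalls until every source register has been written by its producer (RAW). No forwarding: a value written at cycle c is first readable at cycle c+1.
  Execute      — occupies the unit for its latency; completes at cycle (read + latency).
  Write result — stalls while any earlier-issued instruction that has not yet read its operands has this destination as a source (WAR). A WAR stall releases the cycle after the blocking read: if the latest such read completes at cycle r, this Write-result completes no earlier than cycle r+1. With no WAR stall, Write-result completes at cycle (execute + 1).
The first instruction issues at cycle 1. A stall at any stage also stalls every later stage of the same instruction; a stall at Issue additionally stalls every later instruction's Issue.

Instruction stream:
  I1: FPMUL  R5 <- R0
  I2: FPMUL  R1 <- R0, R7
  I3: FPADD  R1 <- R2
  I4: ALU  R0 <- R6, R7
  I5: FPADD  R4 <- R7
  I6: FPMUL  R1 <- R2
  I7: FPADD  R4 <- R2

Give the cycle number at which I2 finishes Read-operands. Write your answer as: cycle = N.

I1  is:1  ro:2  ex:7  wr:8
I2  is:9  ro:10  ex:15  wr:16  — struct: FPMUL busy until I1 writes@8
I3  is:17  ro:18  ex:21  wr:22  — WAW R1: wait I2 write@16
I4  is:18  ro:19  ex:20  wr:21
I5  is:23  ro:24  ex:27  wr:28  — struct: FPADD busy until I3 writes@22
I6  is:24  ro:25  ex:30  wr:31
I7  is:29  ro:30  ex:33  wr:34  — struct: FPADD busy until I5 writes@28

cycle = 10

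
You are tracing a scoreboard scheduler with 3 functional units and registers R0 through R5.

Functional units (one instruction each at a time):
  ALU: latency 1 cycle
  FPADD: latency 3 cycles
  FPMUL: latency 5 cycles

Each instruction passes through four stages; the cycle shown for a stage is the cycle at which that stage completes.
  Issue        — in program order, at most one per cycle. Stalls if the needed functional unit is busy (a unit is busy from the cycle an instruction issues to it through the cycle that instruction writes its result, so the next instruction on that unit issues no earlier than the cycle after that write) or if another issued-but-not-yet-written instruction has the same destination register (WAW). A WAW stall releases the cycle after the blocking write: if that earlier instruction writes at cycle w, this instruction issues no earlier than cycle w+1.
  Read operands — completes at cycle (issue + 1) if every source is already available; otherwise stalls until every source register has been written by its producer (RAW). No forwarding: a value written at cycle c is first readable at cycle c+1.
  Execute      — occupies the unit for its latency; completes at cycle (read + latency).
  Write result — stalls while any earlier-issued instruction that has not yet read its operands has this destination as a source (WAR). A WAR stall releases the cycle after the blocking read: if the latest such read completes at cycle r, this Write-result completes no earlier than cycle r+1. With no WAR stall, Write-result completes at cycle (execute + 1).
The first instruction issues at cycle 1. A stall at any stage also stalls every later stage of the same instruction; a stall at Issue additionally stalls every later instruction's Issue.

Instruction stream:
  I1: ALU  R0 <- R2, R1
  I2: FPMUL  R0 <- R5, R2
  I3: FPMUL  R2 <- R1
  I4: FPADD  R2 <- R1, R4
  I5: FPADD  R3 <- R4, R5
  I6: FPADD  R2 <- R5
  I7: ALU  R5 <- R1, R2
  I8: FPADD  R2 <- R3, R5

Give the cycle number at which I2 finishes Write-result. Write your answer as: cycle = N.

[1] issue I1 (ALU)
[2] I1 read-ops
[3] I1 finished on ALU
[4] I1→R0
[5] issue I2 (FPMUL)
[6] I2 read-ops
[11] I2 finished on FPMUL
[12] I2→R0
[13] issue I3 (FPMUL)
[14] I3 read-ops
[19] I3 finished on FPMUL
[20] I3→R2
[21] issue I4 (FPADD)
[22] I4 read-ops
[25] I4 finished on FPADD
[26] I4→R2
[27] issue I5 (FPADD)
[28] I5 read-ops
[31] I5 finished on FPADD
[32] I5→R3
[33] issue I6 (FPADD)
[34] I6 read-ops | issue I7 (ALU)
[37] I6 finished on FPADD
[38] I6→R2
[39] I7 read-ops | issue I8 (FPADD)
[40] I7 finished on ALU
[41] I7→R5
[42] I8 read-ops
[45] I8 finished on FPADD
[46] I8→R2

cycle = 12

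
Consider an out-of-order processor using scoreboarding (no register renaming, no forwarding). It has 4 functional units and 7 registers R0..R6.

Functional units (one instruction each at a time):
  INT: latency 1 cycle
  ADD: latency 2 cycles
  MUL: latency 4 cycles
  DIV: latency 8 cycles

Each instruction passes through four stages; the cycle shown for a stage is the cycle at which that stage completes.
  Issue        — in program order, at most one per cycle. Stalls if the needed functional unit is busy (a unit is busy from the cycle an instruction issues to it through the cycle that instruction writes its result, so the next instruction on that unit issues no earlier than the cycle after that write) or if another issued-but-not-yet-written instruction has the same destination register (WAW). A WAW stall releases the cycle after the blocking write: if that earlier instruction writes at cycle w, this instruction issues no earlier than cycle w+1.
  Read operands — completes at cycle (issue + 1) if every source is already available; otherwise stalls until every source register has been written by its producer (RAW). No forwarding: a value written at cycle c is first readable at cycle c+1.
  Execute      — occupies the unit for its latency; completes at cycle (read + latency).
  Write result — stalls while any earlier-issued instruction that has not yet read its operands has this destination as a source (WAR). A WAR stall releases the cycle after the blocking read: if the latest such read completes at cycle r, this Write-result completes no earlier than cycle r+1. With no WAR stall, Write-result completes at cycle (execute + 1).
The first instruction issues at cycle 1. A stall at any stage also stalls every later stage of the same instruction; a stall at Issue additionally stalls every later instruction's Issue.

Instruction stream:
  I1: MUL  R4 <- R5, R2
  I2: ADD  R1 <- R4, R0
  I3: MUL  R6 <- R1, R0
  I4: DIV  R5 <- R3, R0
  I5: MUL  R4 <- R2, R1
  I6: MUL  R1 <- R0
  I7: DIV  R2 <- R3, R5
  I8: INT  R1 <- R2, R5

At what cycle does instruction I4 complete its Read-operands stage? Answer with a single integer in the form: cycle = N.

cycle = 10

I1  is:1  ro:2  ex:6  wr:7
I2  is:2  ro:8  ex:10  wr:11  — RAW R4: wait I1 write@7
I3  is:8  ro:12  ex:16  wr:17  — struct: MUL busy until I1 writes@7, RAW R1: wait I2 write@11
I4  is:9  ro:10  ex:18  wr:19
I5  is:18  ro:19  ex:23  wr:24  — struct: MUL busy until I3 writes@17
I6  is:25  ro:26  ex:30  wr:31  — struct: MUL busy until I5 writes@24
I7  is:26  ro:27  ex:35  wr:36
I8  is:32  ro:37  ex:38  wr:39  — WAW R1: wait I6 write@31, RAW R2: wait I7 write@36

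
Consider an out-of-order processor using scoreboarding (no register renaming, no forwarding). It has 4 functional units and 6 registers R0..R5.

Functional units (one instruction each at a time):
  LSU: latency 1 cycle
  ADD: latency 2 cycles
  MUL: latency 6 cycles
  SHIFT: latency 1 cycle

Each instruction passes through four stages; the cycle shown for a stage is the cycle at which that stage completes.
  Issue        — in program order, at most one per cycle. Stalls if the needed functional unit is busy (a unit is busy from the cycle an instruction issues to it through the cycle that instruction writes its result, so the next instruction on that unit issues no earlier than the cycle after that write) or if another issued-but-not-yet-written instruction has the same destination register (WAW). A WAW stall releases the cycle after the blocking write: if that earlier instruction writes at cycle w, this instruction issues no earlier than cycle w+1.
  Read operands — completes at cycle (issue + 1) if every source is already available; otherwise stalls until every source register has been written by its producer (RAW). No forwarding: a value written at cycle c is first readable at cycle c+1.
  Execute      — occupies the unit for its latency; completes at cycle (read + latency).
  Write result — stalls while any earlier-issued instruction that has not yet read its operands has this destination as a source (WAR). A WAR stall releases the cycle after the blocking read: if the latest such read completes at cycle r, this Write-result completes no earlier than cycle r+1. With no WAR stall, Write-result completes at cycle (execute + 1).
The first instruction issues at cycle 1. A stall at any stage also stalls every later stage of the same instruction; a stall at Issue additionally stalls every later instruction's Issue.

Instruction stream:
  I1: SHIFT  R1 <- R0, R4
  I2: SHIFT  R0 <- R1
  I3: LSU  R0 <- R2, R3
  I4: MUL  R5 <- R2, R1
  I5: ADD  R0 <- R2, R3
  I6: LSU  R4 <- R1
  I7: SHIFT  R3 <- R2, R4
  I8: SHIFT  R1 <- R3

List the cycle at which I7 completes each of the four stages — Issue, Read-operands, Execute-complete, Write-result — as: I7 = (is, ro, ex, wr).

[1] I1→SHIFT
[2] I1 RO
[3] I1 EX
[4] I1 WR R1
[5] I2→SHIFT
[6] I2 RO
[7] I2 EX
[8] I2 WR R0
[9] I3→LSU
[10] I3 RO; I4→MUL
[11] I3 EX; I4 RO
[12] I3 WR R0
[13] I5→ADD
[14] I5 RO; I6→LSU
[15] I6 RO; I7→SHIFT
[16] I5 EX; I6 EX
[17] I4 EX; I5 WR R0; I6 WR R4
[18] I4 WR R5; I7 RO
[19] I7 EX
[20] I7 WR R3
[21] I8→SHIFT
[22] I8 RO
[23] I8 EX
[24] I8 WR R1

I7 = (15, 18, 19, 20)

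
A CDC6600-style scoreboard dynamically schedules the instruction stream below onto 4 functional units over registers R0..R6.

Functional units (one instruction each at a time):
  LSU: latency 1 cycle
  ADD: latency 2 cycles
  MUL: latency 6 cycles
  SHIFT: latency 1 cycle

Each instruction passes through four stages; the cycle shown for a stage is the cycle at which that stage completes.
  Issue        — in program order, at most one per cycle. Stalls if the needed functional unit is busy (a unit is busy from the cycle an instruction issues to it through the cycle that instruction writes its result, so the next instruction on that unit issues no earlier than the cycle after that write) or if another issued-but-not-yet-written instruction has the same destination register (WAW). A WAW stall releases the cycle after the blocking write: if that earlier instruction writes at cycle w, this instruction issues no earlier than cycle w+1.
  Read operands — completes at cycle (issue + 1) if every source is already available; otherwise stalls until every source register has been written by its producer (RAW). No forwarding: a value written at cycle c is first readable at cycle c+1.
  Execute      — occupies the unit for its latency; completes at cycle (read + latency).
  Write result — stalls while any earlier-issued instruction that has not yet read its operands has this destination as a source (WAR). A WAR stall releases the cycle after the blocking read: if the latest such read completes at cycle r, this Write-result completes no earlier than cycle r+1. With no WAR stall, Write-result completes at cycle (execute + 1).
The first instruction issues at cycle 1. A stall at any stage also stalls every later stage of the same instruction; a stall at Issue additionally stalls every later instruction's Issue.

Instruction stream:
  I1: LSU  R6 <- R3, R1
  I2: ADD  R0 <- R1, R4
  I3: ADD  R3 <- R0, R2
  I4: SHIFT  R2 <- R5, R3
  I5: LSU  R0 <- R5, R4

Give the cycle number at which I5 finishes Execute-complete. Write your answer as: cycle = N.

[1] issue I1 (LSU)
[2] I1 read-ops | issue I2 (ADD)
[3] I1 finished on LSU | I2 read-ops
[4] I1→R6
[5] I2 finished on ADD
[6] I2→R0
[7] issue I3 (ADD)
[8] I3 read-ops | issue I4 (SHIFT)
[9] issue I5 (LSU)
[10] I3 finished on ADD | I5 read-ops
[11] I3→R3 | I5 finished on LSU
[12] I4 read-ops | I5→R0
[13] I4 finished on SHIFT
[14] I4→R2

cycle = 11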